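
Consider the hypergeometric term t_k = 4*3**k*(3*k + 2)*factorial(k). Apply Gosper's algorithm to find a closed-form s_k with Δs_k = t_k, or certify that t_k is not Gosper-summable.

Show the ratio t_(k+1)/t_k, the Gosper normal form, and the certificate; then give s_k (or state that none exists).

s_k = 4*3**k*factorial(k)

Compute t_(k+1)/t_k: get 3*(k + 1)*(3*k + 5)/(3*k + 2).
Normal form (A,B,C) = (3*k + 3, 1, k + 2/3).
Key eq: (3*k + 3)·f(k+1) = (1)·f(k) + (k + 2/3).
deg f ≤ 0 (via 1,0,1).
A polynomial solution: f(k) = 1/3.
So s_k = (B(k−1)f/C)·t_k = (1/(3*k + 2))·t_k = 4*3**k*factorial(k).
Check: Δs_k = 4*3**k*(3*k + 2)*factorial(k). ✓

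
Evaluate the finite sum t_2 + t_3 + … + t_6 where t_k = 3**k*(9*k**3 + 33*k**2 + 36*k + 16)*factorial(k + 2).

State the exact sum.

Σ = 101583173952

t_(k+1)/t_k = 3*(9*k**4 + 87*k**3 + 309*k**2 + 481*k + 282)/(9*k**3 + 33*k**2 + 36*k + 16).
So A=3*k + 9 and B=1, with C=k**3 + 11*k**2/3 + 4*k + 16/9.
f must satisfy (3*k + 9)·f(k+1) − (1)·f(k) = k**3 + 11*k**2/3 + 4*k + 16/9.
From deg A=1, deg B=0, deg C=3: d=2.
Match coefficients ⇒ f(k) = (3*k**2 - 3*k + 2)/9.
Get s_k = R·t_k = 3**k*(3*k**2 - 3*k + 2)*factorial(k + 2) with R(k) = B(k−1)f(k)/C(k) = (3*k**2 - 3*k + 2)/(9*k**3 + 33*k**2 + 36*k + 16).
Verify: 3**k*(9*k**3 + 33*k**2 + 36*k + 16)*factorial(k + 2) matches t_k.
Sum = s_(7) − s_(2); s_(7) = 101583175680, s_(2) = 1728 ⇒ 101583173952.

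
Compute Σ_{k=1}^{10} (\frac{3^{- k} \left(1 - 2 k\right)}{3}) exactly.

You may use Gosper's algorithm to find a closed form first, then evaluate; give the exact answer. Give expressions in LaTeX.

The ratio is (2*k + 1)/(3*(2*k - 1)).
So A=1/3 and B=1, with C=k - 1/2.
Key eq: (1/3)·f(k+1) = (1)·f(k) + (k - 1/2).
From deg A=0, deg B=0, deg C=1: d=1.
Coefficient equations give f(k) = -3*k/2.
So s_k = (B(k−1)f/C)·t_k = (-3*k/(2*k - 1))·t_k = k/3**k.
Verify: (1 - 2*k)/(3*3**k) matches t_k.
Σ_(k=1)^(10) t_k = s_(11) − s_(1) = 11/177147 − (1/3) = -59038/177147.

Σ = -59038/177147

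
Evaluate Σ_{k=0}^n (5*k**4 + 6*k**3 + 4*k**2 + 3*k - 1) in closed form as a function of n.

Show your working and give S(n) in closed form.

S(n) = n**5 + 4*n**4 + 6*n**3 + 5*n**2 + n - 1

Step 1: r(k) = (5*k**4 + 26*k**3 + 52*k**2 + 49*k + 17)/(5*k**4 + 6*k**3 + 4*k**2 + 3*k - 1).
Factor: A=1; B=1; C=k**4 + 6*k**3/5 + 4*k**2/5 + 3*k/5 - 1/5.
Key eq: (1)·f(k+1) = (1)·f(k) + (k**4 + 6*k**3/5 + 4*k**2/5 + 3*k/5 - 1/5).
Degrees (0,0,4) ⇒ d ≤ 5.
Solving with deg f ≤ 5: f(k) = k*(k**4 - k**3 + k - 2)/5.
R(k) = B(k−1)·f(k)/C(k) = k*(k**4 - k**3 + k - 2)/(5*k**4 + 6*k**3 + 4*k**2 + 3*k - 1); s_k = R·t_k = k*(k**4 - k**3 + k - 2).
Check: Δs_k = 5*k**4 + 6*k**3 + 4*k**2 + 3*k - 1. ✓
Evaluate: s_(n+1) = n**5 + 4*n**4 + 6*n**3 + 5*n**2 + n - 1; subtract s_(0) = 0 ⇒ S(n) = n**5 + 4*n**4 + 6*n**3 + 5*n**2 + n - 1.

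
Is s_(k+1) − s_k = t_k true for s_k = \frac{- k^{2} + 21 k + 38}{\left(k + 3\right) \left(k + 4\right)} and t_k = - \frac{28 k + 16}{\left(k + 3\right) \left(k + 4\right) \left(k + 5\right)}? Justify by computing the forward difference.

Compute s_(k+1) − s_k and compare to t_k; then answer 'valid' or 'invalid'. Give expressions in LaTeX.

Valid: the claim telescopes to t_k.

s_(k+1) = (21*k - (k + 1)**2 + 59)/((k + 4)*(k + 5))
s_(k+1) − s_k = 4*(-7*k - 4)/(k**3 + 12*k**2 + 47*k + 60)
(s_(k+1) − s_k) − t_k = 0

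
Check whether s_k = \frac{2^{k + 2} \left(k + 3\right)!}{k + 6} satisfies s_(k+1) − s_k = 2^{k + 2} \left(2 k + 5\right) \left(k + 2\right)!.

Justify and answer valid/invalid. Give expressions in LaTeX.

Invalid: residual - \frac{12 \cdot 2^{k} \left(2 k^{2} + 17 k + 29\right) \left(k + 2\right)!}{\left(k + 6\right) \left(k + 7\right)} ≠ 0.

s_(k+1) = 2**(k + 3)*factorial(k + 4)/(k + 7)
s_(k+1) − s_k = 2**(k + 2)*(2*k**2 + 19*k + 41)*factorial(k + 3)/((k + 6)*(k + 7))
(s_(k+1) − s_k) − t_k = -12*2**k*(2*k**2 + 17*k + 29)*factorial(k + 2)/((k + 6)*(k + 7))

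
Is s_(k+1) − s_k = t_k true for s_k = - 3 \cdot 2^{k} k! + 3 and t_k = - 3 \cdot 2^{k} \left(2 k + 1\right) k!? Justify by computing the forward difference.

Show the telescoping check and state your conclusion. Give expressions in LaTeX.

s_(k+1) = -6*2**k*k*factorial(k) - 6*2**k*factorial(k) + 3
s_(k+1) − s_k = -3*2**k*(2*k + 1)*factorial(k)
(s_(k+1) − s_k) − t_k = 0

Valid: the claim telescopes to t_k.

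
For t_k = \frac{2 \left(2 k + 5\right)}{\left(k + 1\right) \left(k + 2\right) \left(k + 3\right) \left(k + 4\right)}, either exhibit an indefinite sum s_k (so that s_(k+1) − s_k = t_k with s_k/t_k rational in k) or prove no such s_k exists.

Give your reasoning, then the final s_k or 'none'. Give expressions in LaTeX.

s_k = \frac{2 k \left(k + 4\right)}{3 \left(k^{2} + 4 k + 3\right)}

r(k) = (k + 1)*(2*k + 7)/((k + 5)*(2*k + 5)) after simplifying.
A = k + 1, B = k + 5, C = k + 5/2.
Solve (k + 1)·f(k+1) − (k + 4)·f(k) = k + 5/2.
Degrees (1,1,1) ⇒ d ≤ 3.
Coefficient equations give f(k) = k*(k + 2)*(k + 4)/6.
So s_k = (B(k−1)f/C)·t_k = (k*(k + 2)*(k + 4)**2/(3*(2*k + 5)))·t_k = 2*k*(k + 4)/(3*(k**2 + 4*k + 3)).
s_(k+1) − s_k = 2*(2*k + 5)/(k**4 + 10*k**3 + 35*k**2 + 50*k + 24) = t_k.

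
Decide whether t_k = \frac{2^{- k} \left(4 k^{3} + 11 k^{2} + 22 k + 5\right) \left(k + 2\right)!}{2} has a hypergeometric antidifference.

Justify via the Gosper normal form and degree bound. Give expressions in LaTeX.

Yes. s_k = 2^{- k} \left(4 k^{2} - k - 4\right) \left(k + 2\right)!.

Compute t_(k+1)/t_k: get (4*k**4 + 35*k**3 + 125*k**2 + 210*k + 126)/(2*(4*k**3 + 11*k**2 + 22*k + 5)).
So A=k/2 + 3/2 and B=1, with C=k**3 + 11*k**2/4 + 11*k/2 + 5/4.
Need (k/2 + 3/2)·f(k+1) − (1)·f(k) = k**3 + 11*k**2/4 + 11*k/2 + 5/4.
d = 2 from the (1,0,3) case.
Solve for f: f(k) = (4*k**2 - k - 4)/2 (degree 2 ≤ 2).
Then R = B(k−1)f/C = 2*(4*k**2 - k - 4)/(4*k**3 + 11*k**2 + 22*k + 5), so s_k = R(k)·t_k = (4*k**2 - k - 4)*factorial(k + 2)/2**k.
Δs = (4*k**3 + 11*k**2 + 22*k + 5)*factorial(k + 2)/(2*2**k), as required.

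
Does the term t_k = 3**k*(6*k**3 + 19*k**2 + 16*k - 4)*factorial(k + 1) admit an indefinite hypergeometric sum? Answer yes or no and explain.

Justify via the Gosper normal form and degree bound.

Yes. s_k = 3**k*(2*k**2 - k - 2)*factorial(k + 1).

Compute t_(k+1)/t_k: get 3*(6*k**4 + 49*k**3 + 146*k**2 + 181*k + 74)/(6*k**3 + 19*k**2 + 16*k - 4).
Gosper form: A/B · C(k+1)/C(k) with A=3*k + 6, B=1, C=k**3 + 19*k**2/6 + 8*k/3 - 2/3.
f must satisfy (3*k + 6)·f(k+1) − (1)·f(k) = k**3 + 19*k**2/6 + 8*k/3 - 2/3.
Bound: deg f ≤ 2.
Solve for f: f(k) = (2*k**2 - k - 2)/6 (degree 2 ≤ 2).
Get s_k = R·t_k = 3**k*(2*k**2 - k - 2)*factorial(k + 1) with R(k) = B(k−1)f(k)/C(k) = (2*k**2 - k - 2)/(6*k**3 + 19*k**2 + 16*k - 4).
Verify: 3**k*(6*k**3 + 19*k**2 + 16*k - 4)*factorial(k + 1) matches t_k.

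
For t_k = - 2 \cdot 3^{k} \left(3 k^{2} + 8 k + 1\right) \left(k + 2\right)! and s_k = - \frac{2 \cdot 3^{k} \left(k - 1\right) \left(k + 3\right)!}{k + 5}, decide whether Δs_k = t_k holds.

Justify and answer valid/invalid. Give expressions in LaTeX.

s_(k+1) = -6*3**k*k*factorial(k + 4)/(k + 6)
s_(k+1) − s_k = -2*3**k*(3*k**3 + 26*k**2 + 55*k + 6)*factorial(k + 3)/((k + 5)*(k + 6))
(s_(k+1) − s_k) − t_k = 4*3**k*(3*k**3 + 23*k**2 + 40*k + 6)*factorial(k + 2)/((k + 5)*(k + 6))

Invalid: residual \frac{4 \cdot 3^{k} \left(3 k^{3} + 23 k^{2} + 40 k + 6\right) \left(k + 2\right)!}{\left(k + 5\right) \left(k + 6\right)} ≠ 0.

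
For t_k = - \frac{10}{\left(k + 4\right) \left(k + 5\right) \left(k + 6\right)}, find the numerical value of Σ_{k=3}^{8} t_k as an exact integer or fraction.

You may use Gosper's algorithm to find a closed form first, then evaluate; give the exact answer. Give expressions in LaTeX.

Σ = -45/728

The ratio is (k + 4)/(k + 7).
Normal form (A,B,C) = (k + 4, k + 7, 1).
Solve (k + 4)·f(k+1) − (k + 6)·f(k) = 1.
deg f ≤ 2 (via 1,1,0).
Coefficient equations give f(k) = k*(k + 9)/40.
So s_k = (B(k−1)f/C)·t_k = (k*(k + 6)*(k + 9)/40)·t_k = k*(-k - 9)/(4*(k + 4)*(k + 5)).
Δs = -10/(k**3 + 15*k**2 + 74*k + 120), as required.
Telescoping: Σ = s_(9) − s_(3) = -81/364 − (-9/56) = -45/728.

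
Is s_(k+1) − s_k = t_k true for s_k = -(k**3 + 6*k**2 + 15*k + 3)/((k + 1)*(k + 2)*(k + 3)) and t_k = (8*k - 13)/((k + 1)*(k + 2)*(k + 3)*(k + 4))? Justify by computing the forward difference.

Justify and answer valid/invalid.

s_(k+1) = (-15*k - (k + 1)**3 - 6*(k + 1)**2 - 18)/((k + 2)*(k + 3)*(k + 4))
s_(k+1) − s_k = (8*k - 13)/(k**4 + 10*k**3 + 35*k**2 + 50*k + 24)
(s_(k+1) − s_k) − t_k = 0

valid (s_(k+1) − s_k reduces to t_k)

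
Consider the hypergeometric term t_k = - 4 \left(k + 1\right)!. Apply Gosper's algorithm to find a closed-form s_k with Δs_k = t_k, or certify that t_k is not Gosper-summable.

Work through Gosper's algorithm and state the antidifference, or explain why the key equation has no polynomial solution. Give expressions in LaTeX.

Step 1: r(k) = k + 2.
Gosper form: A/B · C(k+1)/C(k) with A=k + 2, B=1, C=1.
Solve (k + 2)·f(k+1) − (1)·f(k) = 1.
d = -1 from the (1,0,0) case.
d = -1 < 0 ⇒ no nonzero polynomial f; not summable.

not Gosper-summable; s_k does not exist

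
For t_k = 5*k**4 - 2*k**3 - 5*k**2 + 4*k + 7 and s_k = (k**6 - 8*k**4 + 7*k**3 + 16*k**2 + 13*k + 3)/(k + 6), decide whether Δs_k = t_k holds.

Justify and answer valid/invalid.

s_(k+1) = (k**6 + 6*k**5 + 7*k**4 - 5*k**3 + 4*k**2 + 40*k + 32)/(k + 7)
s_(k+1) − s_k = (5*k**6 + 51*k**5 + 86*k**4 - 91*k**3 - 61*k**2 + 178*k + 171)/(k**2 + 13*k + 42)
(s_(k+1) − s_k) − t_k = 3*(-4*k**5 - 31*k**4 + 18*k**3 + 30*k**2 - 27*k - 41)/(k**2 + 13*k + 42)

Invalid: residual 3*(-4*k**5 - 31*k**4 + 18*k**3 + 30*k**2 - 27*k - 41)/(k**2 + 13*k + 42) ≠ 0.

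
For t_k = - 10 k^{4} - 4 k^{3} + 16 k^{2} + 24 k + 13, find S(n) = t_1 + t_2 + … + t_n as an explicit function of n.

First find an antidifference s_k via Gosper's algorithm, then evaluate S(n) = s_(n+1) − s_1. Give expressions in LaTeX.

t_(k+1)/t_k = (10*k**4 + 44*k**3 + 56*k**2 - 4*k - 39)/(10*k**4 + 4*k**3 - 16*k**2 - 24*k - 13).
A = 1, B = 1, C = k**4 + 2*k**3/5 - 8*k**2/5 - 12*k/5 - 13/10.
Key eq: (1)·f(k+1) = (1)·f(k) + (k**4 + 2*k**3/5 - 8*k**2/5 - 12*k/5 - 13/10).
d = 5 from the (0,0,4) case.
Solving with deg f ≤ 5: f(k) = k*(2*k**4 - 4*k**3 - 4*k**2 - 3*k - 4)/10.
Get s_k = R·t_k = k*(-2*k**4 + 4*k**3 + 4*k**2 + 3*k + 4) with R(k) = B(k−1)f(k)/C(k) = k*(2*k**4 - 4*k**3 - 4*k**2 - 3*k - 4)/(10*k**4 + 4*k**3 - 16*k**2 - 24*k - 13).
Δs = -10*k**4 - 4*k**3 + 16*k**2 + 24*k + 13, as required.
s_(n+1) = -2*n**5 - 6*n**4 + 19*n**2 + 28*n + 13 and s_(1) = 13, so S(n) = n*(-2*n**4 - 6*n**3 + 19*n + 28).

S(n) = n \left(- 2 n^{4} - 6 n^{3} + 19 n + 28\right)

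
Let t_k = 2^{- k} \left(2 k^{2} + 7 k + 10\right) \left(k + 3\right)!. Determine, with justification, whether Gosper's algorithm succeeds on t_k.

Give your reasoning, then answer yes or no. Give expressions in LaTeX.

Yes. s_k = 2^{1 - k} \left(2 k + 1\right) \left(k + 3\right)!.

r(k) = (k + 4)*(7*k + 2*(k + 1)**2 + 17)/(2*(2*k**2 + 7*k + 10)) after simplifying.
So A=k/2 + 2 and B=1, with C=k**2 + 7*k/2 + 5.
Set up (k/2 + 2)·f(k+1) − (1)·f(k) − (k**2 + 7*k/2 + 5) = 0.
From deg A=1, deg B=0, deg C=2: d=1.
Solving with deg f ≤ 1: f(k) = 2*k + 1.
So s_k = (B(k−1)f/C)·t_k = (2*(2*k + 1)/(2*k**2 + 7*k + 10))·t_k = 2**(1 - k)*(2*k + 1)*factorial(k + 3).
Check: Δs_k = (2*k**2 + 7*k + 10)*factorial(k + 3)/2**k. ✓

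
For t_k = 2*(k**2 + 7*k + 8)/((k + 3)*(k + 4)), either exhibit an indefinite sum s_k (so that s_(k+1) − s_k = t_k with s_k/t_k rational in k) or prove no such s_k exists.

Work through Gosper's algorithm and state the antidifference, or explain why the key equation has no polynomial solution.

s_k = 2*k*(3*k + 5)/(3*(k + 3))

Ratio r(k) = (k + 3)*(7*k + (k + 1)**2 + 15)/((k + 5)*(k**2 + 7*k + 8)).
A = k + 3, B = k + 5, C = k**2 + 7*k + 8.
Key eq: (k + 3)·f(k+1) = (k + 4)·f(k) + (k**2 + 7*k + 8).
Bound: deg f ≤ 2.
Coefficient equations give f(k) = k*(3*k + 5)/3.
So s_k = (B(k−1)f/C)·t_k = (k*(k + 4)*(3*k + 5)/(3*(k**2 + 7*k + 8)))·t_k = 2*k*(3*k + 5)/(3*(k + 3)).
Check: Δs_k = 2*(k**2 + 7*k + 8)/(k**2 + 7*k + 12). ✓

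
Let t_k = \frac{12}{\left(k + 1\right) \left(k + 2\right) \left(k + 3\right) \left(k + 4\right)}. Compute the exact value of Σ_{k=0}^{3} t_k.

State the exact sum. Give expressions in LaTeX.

Σ = 68/105

The ratio is (k + 1)/(k + 5).
Gosper form: A/B · C(k+1)/C(k) with A=k + 1, B=k + 5, C=1.
Solve (k + 1)·f(k+1) − (k + 4)·f(k) = 1.
From deg A=1, deg B=1, deg C=0: d=3.
A polynomial solution: f(k) = k*(k**2 + 6*k + 11)/18.
So s_k = (B(k−1)f/C)·t_k = (k*(k + 4)*(k**2 + 6*k + 11)/18)·t_k = 2*k*(k**2 + 6*k + 11)/(3*(k + 1)*(k + 2)*(k + 3)).
Verify: 12/(k**4 + 10*k**3 + 35*k**2 + 50*k + 24) matches t_k.
Σ_(k=0)^(3) t_k = s_(4) − s_(0) = 68/105 − (0) = 68/105.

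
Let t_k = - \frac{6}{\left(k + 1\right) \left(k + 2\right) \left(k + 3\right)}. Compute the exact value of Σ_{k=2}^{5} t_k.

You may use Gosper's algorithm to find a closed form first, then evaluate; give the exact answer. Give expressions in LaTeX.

Σ = -11/56

The ratio is (k + 1)/(k + 4).
Normal form (A,B,C) = (k + 1, k + 4, 1).
Set up (k + 1)·f(k+1) − (k + 3)·f(k) − (1) = 0.
Degrees (1,1,0) ⇒ d ≤ 2.
Coefficient equations give f(k) = k*(k + 3)/4.
So s_k = (B(k−1)f/C)·t_k = (k*(k + 3)**2/4)·t_k = 3*k*(-k - 3)/(2*(k + 1)*(k + 2)).
Δs = -6/(k**3 + 6*k**2 + 11*k + 6), as required.
Telescoping: Σ = s_(6) − s_(2) = -81/56 − (-5/4) = -11/56.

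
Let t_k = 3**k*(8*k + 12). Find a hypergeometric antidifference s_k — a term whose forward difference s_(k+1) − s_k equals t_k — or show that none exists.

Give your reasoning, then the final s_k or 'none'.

s_k = 4*3**k*k

Step 1: r(k) = 3*(2*k + 5)/(2*k + 3).
Take A(k)=3, B(k)=1, C(k)=k + 3/2.
Set up (3)·f(k+1) − (1)·f(k) − (k + 3/2) = 0.
Bound: deg f ≤ 1.
A polynomial solution: f(k) = k/2.
Get s_k = R·t_k = 4*3**k*k with R(k) = B(k−1)f(k)/C(k) = k/(2*k + 3).
Δs = 3**k*(8*k + 12), as required.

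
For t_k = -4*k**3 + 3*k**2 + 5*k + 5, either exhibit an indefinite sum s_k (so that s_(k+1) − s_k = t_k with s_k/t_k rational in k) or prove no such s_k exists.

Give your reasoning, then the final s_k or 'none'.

t_(k+1)/t_k = (4*k**3 + 9*k**2 + k - 9)/(4*k**3 - 3*k**2 - 5*k - 5).
Normal form (A,B,C) = (1, 1, k**3 - 3*k**2/4 - 5*k/4 - 5/4).
Need (1)·f(k+1) − (1)·f(k) = k**3 - 3*k**2/4 - 5*k/4 - 5/4.
From deg A=0, deg B=0, deg C=3: d=4.
Match coefficients ⇒ f(k) = k*(k**3 - 3*k**2 - 3)/4.
So s_k = (B(k−1)f/C)·t_k = (k*(k**3 - 3*k**2 - 3)/(4*k**3 - 3*k**2 - 5*k - 5))·t_k = k*(-k**3 + 3*k**2 + 3).
Δs = -4*k**3 + 3*k**2 + 5*k + 5, as required.

s_k = k*(-k**3 + 3*k**2 + 3)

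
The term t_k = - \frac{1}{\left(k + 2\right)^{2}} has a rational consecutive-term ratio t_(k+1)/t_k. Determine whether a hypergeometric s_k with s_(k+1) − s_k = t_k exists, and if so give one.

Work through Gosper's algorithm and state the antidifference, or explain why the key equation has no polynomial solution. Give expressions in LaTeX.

not Gosper-summable; s_k does not exist

t_(k+1)/t_k = (k + 2)**2/(k + 3)**2.
Factor: A=k**2 + 4*k + 4; B=k**2 + 6*k + 9; C=1.
Solve (k**2 + 4*k + 4)·f(k+1) − (k**2 + 4*k + 4)·f(k) = 1.
Bound: deg f ≤ 0.
f = c0 ⇒ A·f(k+1) − B(k−1)·f(k) − C = -1. The system {-1 = 0} is inconsistent; no antidifference.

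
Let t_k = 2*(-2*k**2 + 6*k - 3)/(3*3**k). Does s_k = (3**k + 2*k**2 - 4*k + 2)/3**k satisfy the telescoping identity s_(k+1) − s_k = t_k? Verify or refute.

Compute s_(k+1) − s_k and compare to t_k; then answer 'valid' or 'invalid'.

s_(k+1) = 1 + 2*k**2/(3*3**k)
s_(k+1) − s_k = 2*(-2*k**2 + 6*k - 3)/(3*3**k)
(s_(k+1) − s_k) − t_k = 0

valid (s_(k+1) − s_k reduces to t_k)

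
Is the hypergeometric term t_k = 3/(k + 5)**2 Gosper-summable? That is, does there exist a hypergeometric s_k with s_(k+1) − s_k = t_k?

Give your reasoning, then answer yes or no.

Step 1: r(k) = (k + 5)**2/(k + 6)**2.
So A=k**2 + 10*k + 25 and B=k**2 + 12*k + 36, with C=1.
f must satisfy (k**2 + 10*k + 25)·f(k+1) − (k**2 + 10*k + 25)·f(k) = 1.
Degrees (2,2,0) ⇒ d ≤ 0.
Generic f = c0 gives residual -1; -1 = 0 cannot hold, so t_k is not Gosper-summable.

No; the coefficient equations for f are inconsistent.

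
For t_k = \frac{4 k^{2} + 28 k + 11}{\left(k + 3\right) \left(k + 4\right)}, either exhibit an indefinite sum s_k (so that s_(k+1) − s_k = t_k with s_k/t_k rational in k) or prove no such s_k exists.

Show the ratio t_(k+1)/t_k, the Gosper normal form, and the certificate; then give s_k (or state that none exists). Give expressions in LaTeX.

r(k) = (k + 3)*(28*k + 4*(k + 1)**2 + 39)/((k + 5)*(4*k**2 + 28*k + 11)) after simplifying.
Factor: A=k + 3; B=k + 5; C=k**2 + 7*k + 11/4.
Need (k + 3)·f(k+1) − (k + 4)·f(k) = k**2 + 7*k + 11/4.
Bound: deg f ≤ 2.
Solve for f: f(k) = k*(12*k - 1)/12 (degree 2 ≤ 2).
So s_k = (B(k−1)f/C)·t_k = (k*(k + 4)*(12*k - 1)/(3*(4*k**2 + 28*k + 11)))·t_k = k*(12*k - 1)/(3*(k + 3)).
Δs = (4*k**2 + 28*k + 11)/(k**2 + 7*k + 12), as required.

s_k = \frac{k \left(12 k - 1\right)}{3 \left(k + 3\right)}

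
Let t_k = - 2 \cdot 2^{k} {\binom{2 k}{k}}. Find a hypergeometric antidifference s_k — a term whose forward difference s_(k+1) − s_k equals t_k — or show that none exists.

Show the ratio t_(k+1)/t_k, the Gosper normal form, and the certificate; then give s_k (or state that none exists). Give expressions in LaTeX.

The ratio is 4*(2*k + 1)/(k + 1).
Gosper form: A/B · C(k+1)/C(k) with A=8*k + 4, B=k + 1, C=1.
Set up (8*k + 4)·f(k+1) − (k)·f(k) − (1) = 0.
deg f ≤ -1 (via 1,1,0).
deg f ≤ -1 is impossible — no certificate.

none — t_k is not Gosper-summable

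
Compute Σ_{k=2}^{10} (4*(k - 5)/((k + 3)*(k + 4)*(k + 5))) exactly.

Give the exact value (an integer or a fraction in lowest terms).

Σ = -2/35

Compute t_(k+1)/t_k: get (k - 4)*(k + 3)/((k - 5)*(k + 6)).
A = k + 3, B = k + 6, C = k - 5.
Set up (k + 3)·f(k+1) − (k + 5)·f(k) − (k - 5) = 0.
deg f ≤ 2 (via 1,1,1).
Coefficient equations give f(k) = -k*(k + 19)/12.
Certificate R = B(k−1)f/C = -k*(k + 5)*(k + 19)/(12*(k - 5)) gives s_k = k*(-k - 19)/(3*(k + 3)*(k + 4)).
Verify: 4*(k - 5)/(k**3 + 12*k**2 + 47*k + 60) matches t_k.
Evaluate s at k=11 and k=2: -11/21 and -7/15; difference -2/35.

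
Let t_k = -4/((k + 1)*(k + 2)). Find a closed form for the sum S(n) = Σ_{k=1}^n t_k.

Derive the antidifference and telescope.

t_(k+1)/t_k = (k + 1)/(k + 3).
Take A(k)=k + 1, B(k)=k + 3, C(k)=1.
Solve (k + 1)·f(k+1) − (k + 2)·f(k) = 1.
d = 1 from the (1,1,0) case.
A polynomial solution: f(k) = k.
R(k) = B(k−1)·f(k)/C(k) = k*(k + 2); s_k = R·t_k = -4*k/(k + 1).
Check: Δs_k = -4/(k**2 + 3*k + 2). ✓
Telescope: S(n) = s_(n+1) − s_(1) = 4*(-n - 1)/(n + 2) − (-2) = -2*n/(n + 2).

S(n) = -2*n/(n + 2)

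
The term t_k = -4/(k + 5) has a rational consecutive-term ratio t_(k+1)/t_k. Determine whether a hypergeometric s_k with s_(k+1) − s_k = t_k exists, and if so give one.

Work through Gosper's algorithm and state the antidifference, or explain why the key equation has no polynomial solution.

r(k) = (k + 5)/(k + 6) after simplifying.
Normal form (A,B,C) = (k + 5, k + 6, 1).
Key eq: (k + 5)·f(k+1) = (k + 5)·f(k) + (1).
deg f ≤ 0 (via 1,1,0).
f = c0 ⇒ A·f(k+1) − B(k−1)·f(k) − C = -1. The system {-1 = 0} is inconsistent; no antidifference.

none — t_k is not Gosper-summable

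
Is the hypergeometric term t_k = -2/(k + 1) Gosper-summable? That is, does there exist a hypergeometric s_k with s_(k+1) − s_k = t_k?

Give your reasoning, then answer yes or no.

The ratio is (k + 1)/(k + 2).
Normal form (A,B,C) = (k + 1, k + 2, 1).
Need (k + 1)·f(k+1) − (k + 1)·f(k) = 1.
deg f ≤ 0 (via 1,1,0).
f = c0 ⇒ A·f(k+1) − B(k−1)·f(k) − C = -1. The system {-1 = 0} is inconsistent; no antidifference.

No — the linear system for f has no solution.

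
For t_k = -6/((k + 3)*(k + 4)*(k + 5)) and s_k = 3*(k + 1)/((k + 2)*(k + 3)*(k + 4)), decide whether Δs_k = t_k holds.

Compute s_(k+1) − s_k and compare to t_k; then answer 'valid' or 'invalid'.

Invalid: residual 9/(k**4 + 14*k**3 + 71*k**2 + 154*k + 120) ≠ 0.

s_(k+1) = 3*(k + 2)/((k + 3)*(k + 4)*(k + 5))
s_(k+1) − s_k = 3*(-2*k - 1)/(k**4 + 14*k**3 + 71*k**2 + 154*k + 120)
(s_(k+1) − s_k) − t_k = 9/(k**4 + 14*k**3 + 71*k**2 + 154*k + 120)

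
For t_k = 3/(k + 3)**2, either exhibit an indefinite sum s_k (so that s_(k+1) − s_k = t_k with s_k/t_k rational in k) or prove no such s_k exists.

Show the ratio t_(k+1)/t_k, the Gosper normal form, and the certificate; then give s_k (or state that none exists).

t_(k+1)/t_k = (k + 3)**2/(k + 4)**2.
So A=k**2 + 6*k + 9 and B=k**2 + 8*k + 16, with C=1.
Solve (k**2 + 6*k + 9)·f(k+1) − (k**2 + 6*k + 9)·f(k) = 1.
From deg A=2, deg B=2, deg C=0: d=0.
Generic f = c0 gives residual -1; -1 = 0 cannot hold, so t_k is not Gosper-summable.

no hypergeometric antidifference exists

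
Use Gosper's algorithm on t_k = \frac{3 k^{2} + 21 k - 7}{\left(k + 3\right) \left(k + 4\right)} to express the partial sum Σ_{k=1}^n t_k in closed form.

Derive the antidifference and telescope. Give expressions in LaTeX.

Ratio r(k) = (k + 3)*(21*k + 3*(k + 1)**2 + 14)/((k + 5)*(3*k**2 + 21*k - 7)).
So A=k + 3 and B=k + 5, with C=k**2 + 7*k - 7/3.
f must satisfy (k + 3)·f(k+1) − (k + 4)·f(k) = k**2 + 7*k - 7/3.
Degrees (1,1,2) ⇒ d ≤ 2.
Solve for f: f(k) = k*(9*k - 16)/9 (degree 2 ≤ 2).
Get s_k = R·t_k = k*(9*k - 16)/(3*(k + 3)) with R(k) = B(k−1)f(k)/C(k) = k*(k + 4)*(9*k - 16)/(3*(3*k**2 + 21*k - 7)).
Check: Δs_k = (3*k**2 + 21*k - 7)/(k**2 + 7*k + 12). ✓
Evaluate: s_(n+1) = (9*n**2 + 2*n - 7)/(3*(n + 4)); subtract s_(1) = -7/12 ⇒ S(n) = n*(12*n + 5)/(4*(n + 4)).

S(n) = \frac{n \left(12 n + 5\right)}{4 \left(n + 4\right)}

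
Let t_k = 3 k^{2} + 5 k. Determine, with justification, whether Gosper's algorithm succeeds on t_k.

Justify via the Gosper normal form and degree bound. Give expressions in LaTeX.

Compute t_(k+1)/t_k: get (3*k**2 + 11*k + 8)/(k*(3*k + 5)).
Factor: A=1; B=1; C=k**2 + 5*k/3.
Key eq: (1)·f(k+1) = (1)·f(k) + (k**2 + 5*k/3).
Bound: deg f ≤ 3.
Coefficient equations give f(k) = k*(k - 1)*(k + 2)/3.
So s_k = (B(k−1)f/C)·t_k = ((k - 1)*(k + 2)/(3*k + 5))·t_k = k*(k**2 + k - 2).
Verify: k*(3*k + 5) matches t_k.

Yes. s_k = k \left(k^{2} + k - 2\right).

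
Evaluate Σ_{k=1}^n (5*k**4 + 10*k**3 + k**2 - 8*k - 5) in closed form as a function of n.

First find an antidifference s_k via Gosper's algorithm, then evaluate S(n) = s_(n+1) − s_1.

S(n) = n*(n**4 + 5*n**3 + 7*n**2 - n - 9)

Ratio r(k) = (5*k**4 + 30*k**3 + 61*k**2 + 44*k + 3)/(5*k**4 + 10*k**3 + k**2 - 8*k - 5).
Factor: A=1; B=1; C=k**4 + 2*k**3 + k**2/5 - 8*k/5 - 1.
Solve (1)·f(k+1) − (1)·f(k) = k**4 + 2*k**3 + k**2/5 - 8*k/5 - 1.
deg f ≤ 5 (via 0,0,4).
Coefficient equations give f(k) = k*(k**4 - 3*k**2 - 2*k - 1)/5.
Certificate R = B(k−1)f/C = k*(k**4 - 3*k**2 - 2*k - 1)/(5*k**4 + 10*k**3 + k**2 - 8*k - 5) gives s_k = k*(k**4 - 3*k**2 - 2*k - 1).
Δs = 5*k**4 + 10*k**3 + k**2 - 8*k - 5, as required.
s_(n+1) = n**5 + 5*n**4 + 7*n**3 - n**2 - 9*n - 5 and s_(1) = -5, so S(n) = n*(n**4 + 5*n**3 + 7*n**2 - n - 9).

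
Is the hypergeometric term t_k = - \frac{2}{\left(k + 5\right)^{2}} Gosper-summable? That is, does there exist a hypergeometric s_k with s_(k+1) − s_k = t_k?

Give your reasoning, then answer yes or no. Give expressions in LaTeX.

The ratio is (k + 5)**2/(k + 6)**2.
Factor: A=k**2 + 10*k + 25; B=k**2 + 12*k + 36; C=1.
Key eq: (k**2 + 10*k + 25)·f(k+1) = (k**2 + 10*k + 25)·f(k) + (1).
Degrees (2,2,0) ⇒ d ≤ 0.
f = c0 ⇒ A·f(k+1) − B(k−1)·f(k) − C = -1. The system {-1 = 0} is inconsistent; no antidifference.

No; the coefficient equations for f are inconsistent.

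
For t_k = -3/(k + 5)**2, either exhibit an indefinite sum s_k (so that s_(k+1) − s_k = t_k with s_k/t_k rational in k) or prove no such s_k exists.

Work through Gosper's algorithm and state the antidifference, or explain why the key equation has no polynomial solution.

Step 1: r(k) = (k + 5)**2/(k + 6)**2.
Normal form (A,B,C) = (k**2 + 10*k + 25, k**2 + 12*k + 36, 1).
Set up (k**2 + 10*k + 25)·f(k+1) − (k**2 + 10*k + 25)·f(k) − (1) = 0.
deg f ≤ 0 (via 2,2,0).
f = c0 ⇒ A·f(k+1) − B(k−1)·f(k) − C = -1. The system {-1 = 0} is inconsistent; no antidifference.

no hypergeometric antidifference exists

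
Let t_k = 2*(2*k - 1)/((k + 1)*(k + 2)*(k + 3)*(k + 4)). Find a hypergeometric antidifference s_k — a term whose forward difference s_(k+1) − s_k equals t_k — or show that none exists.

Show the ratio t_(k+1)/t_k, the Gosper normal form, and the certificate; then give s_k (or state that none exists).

s_k = -2*k/((k + 1)*(k + 2)*(k + 3))

r(k) = (k + 1)*(2*k + 1)/((k + 5)*(2*k - 1)) after simplifying.
Factor: A=k + 1; B=k + 5; C=k - 1/2.
Need (k + 1)·f(k+1) − (k + 4)·f(k) = k - 1/2.
Degrees (1,1,1) ⇒ d ≤ 3.
Solving with deg f ≤ 3: f(k) = -k/2.
R(k) = B(k−1)·f(k)/C(k) = -k*(k + 4)/(2*k - 1); s_k = R·t_k = -2*k/((k + 1)*(k + 2)*(k + 3)).
Verify: 2*(2*k - 1)/(k**4 + 10*k**3 + 35*k**2 + 50*k + 24) matches t_k.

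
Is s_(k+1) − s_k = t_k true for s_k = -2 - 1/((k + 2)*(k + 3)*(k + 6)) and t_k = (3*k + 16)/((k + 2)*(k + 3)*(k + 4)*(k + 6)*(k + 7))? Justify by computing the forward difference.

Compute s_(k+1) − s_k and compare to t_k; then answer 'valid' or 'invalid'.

s_(k+1) = -2 - 1/((k + 3)*(k + 4)*(k + 7))
s_(k+1) − s_k = (3*k + 16)/(k**5 + 22*k**4 + 185*k**3 + 740*k**2 + 1404*k + 1008)
(s_(k+1) − s_k) − t_k = 0

Valid: the claim telescopes to t_k.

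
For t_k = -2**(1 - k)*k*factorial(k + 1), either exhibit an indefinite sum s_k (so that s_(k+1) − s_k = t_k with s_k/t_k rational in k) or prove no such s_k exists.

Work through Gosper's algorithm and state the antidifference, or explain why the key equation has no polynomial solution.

s_k = -2**(2 - k)*factorial(k + 1)

Compute t_(k+1)/t_k: get (k + 1)*(k + 2)/(2*k).
Factor: A=k/2 + 1; B=1; C=k.
Key eq: (k/2 + 1)·f(k+1) = (1)·f(k) + (k).
Degrees (1,0,1) ⇒ d ≤ 0.
Coefficient equations give f(k) = 2.
Certificate R = B(k−1)f/C = 2/k gives s_k = -2**(2 - k)*factorial(k + 1).
Verify: -2**(1 - k)*k*factorial(k + 1) matches t_k.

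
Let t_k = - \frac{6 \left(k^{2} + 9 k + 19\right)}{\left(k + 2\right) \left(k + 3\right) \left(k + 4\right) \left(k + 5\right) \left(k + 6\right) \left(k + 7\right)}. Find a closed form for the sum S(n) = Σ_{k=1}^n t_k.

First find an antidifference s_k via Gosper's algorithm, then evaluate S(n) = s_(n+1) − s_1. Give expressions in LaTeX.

S(n) = \frac{2 n \left(- n^{2} - 15 n - 71\right)}{105 \left(n^{3} + 15 n^{2} + 71 n + 105\right)}

Step 1: r(k) = (k + 2)*(9*k + (k + 1)**2 + 28)/((k + 8)*(k**2 + 9*k + 19)).
Normal form (A,B,C) = (k + 2, k + 8, k**2 + 9*k + 19).
Need (k + 2)·f(k+1) − (k + 7)·f(k) = k**2 + 9*k + 19.
d = 5 from the (1,1,2) case.
Match coefficients ⇒ f(k) = k*(k + 3)*(k + 5)*(k**2 + 12*k + 44)/144.
R(k) = B(k−1)·f(k)/C(k) = k*(k + 3)*(k + 5)*(k + 7)*(k**2 + 12*k + 44)/(144*(k**2 + 9*k + 19)); s_k = R·t_k = k*(-k**2 - 12*k - 44)/(24*(k**3 + 12*k**2 + 44*k + 48)).
Δs = 6*(-k**2 - 9*k - 19)/(k**6 + 27*k**5 + 295*k**4 + 1665*k**3 + 5104*k**2 + 8028*k + 5040), as required.
Σ_(k=1)^n t_k = s_(n+1) − s_(1) = ((-n**3 - 15*n**2 - 71*n - 57)/(24*(n**3 + 15*n**2 + 71*n + 105))) − (-19/840), i.e. 2*n*(-n**2 - 15*n - 71)/(105*(n**3 + 15*n**2 + 71*n + 105)).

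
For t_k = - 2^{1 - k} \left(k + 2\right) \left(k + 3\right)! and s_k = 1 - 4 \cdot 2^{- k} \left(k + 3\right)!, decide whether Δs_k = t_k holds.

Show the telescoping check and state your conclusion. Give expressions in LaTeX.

valid; difference matches t_k

s_(k+1) = -4*2**(-k - 1)*factorial(k + 4) + 1
s_(k+1) − s_k = -2**(1 - k)*(k + 2)*factorial(k + 3)
(s_(k+1) − s_k) − t_k = 0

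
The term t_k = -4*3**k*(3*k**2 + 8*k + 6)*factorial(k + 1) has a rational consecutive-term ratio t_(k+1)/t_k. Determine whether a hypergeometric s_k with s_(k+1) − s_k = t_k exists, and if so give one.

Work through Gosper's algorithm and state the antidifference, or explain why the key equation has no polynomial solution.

The ratio is 3*(3*k**3 + 20*k**2 + 45*k + 34)/(3*k**2 + 8*k + 6).
Gosper form: A/B · C(k+1)/C(k) with A=3*k + 6, B=1, C=k**2 + 8*k/3 + 2.
Need (3*k + 6)·f(k+1) − (1)·f(k) = k**2 + 8*k/3 + 2.
d = 1 from the (1,0,2) case.
A polynomial solution: f(k) = k/3.
Certificate R = B(k−1)f/C = k/(3*k**2 + 8*k + 6) gives s_k = -4*3**k*k*factorial(k + 1).
s_(k+1) − s_k = -4*3**k*(3*k**2 + 8*k + 6)*factorial(k + 1) = t_k.

s_k = -4*3**k*k*factorial(k + 1)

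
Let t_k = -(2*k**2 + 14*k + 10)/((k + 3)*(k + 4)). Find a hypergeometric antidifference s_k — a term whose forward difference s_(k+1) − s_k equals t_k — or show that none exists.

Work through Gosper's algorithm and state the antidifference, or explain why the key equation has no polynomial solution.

r(k) = (k + 3)*(7*k + (k + 1)**2 + 12)/((k + 5)*(k**2 + 7*k + 5)) after simplifying.
Take A(k)=k + 3, B(k)=k + 5, C(k)=k**2 + 7*k + 5.
Need (k + 3)·f(k+1) − (k + 4)·f(k) = k**2 + 7*k + 5.
Bound: deg f ≤ 2.
A polynomial solution: f(k) = k*(3*k + 2)/3.
Get s_k = R·t_k = -2*k*(3*k + 2)/(3*k + 9) with R(k) = B(k−1)f(k)/C(k) = k*(k + 4)*(3*k + 2)/(3*(k**2 + 7*k + 5)).
s_(k+1) − s_k = 2*(-k**2 - 7*k - 5)/(k**2 + 7*k + 12) = t_k.

s_k = -2*k*(3*k + 2)/(3*k + 9)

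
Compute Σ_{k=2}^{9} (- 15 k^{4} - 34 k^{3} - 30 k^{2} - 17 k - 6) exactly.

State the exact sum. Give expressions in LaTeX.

Ratio r(k) = (15*k**4 + 94*k**3 + 222*k**2 + 239*k + 102)/(15*k**4 + 34*k**3 + 30*k**2 + 17*k + 6).
So A=1 and B=1, with C=k**4 + 34*k**3/15 + 2*k**2 + 17*k/15 + 2/5.
Set up (1)·f(k+1) − (1)·f(k) − (k**4 + 34*k**3/15 + 2*k**2 + 17*k/15 + 2/5) = 0.
Bound: deg f ≤ 5.
A polynomial solution: f(k) = k*(k + 1)*(3*k**3 - 2*k**2 + 2)/15.
So s_k = (B(k−1)f/C)·t_k = (k*(3*k**3 - 2*k**2 + 2)/(15*k**3 + 19*k**2 + 11*k + 6))·t_k = k*(-3*k**4 - k**3 + 2*k**2 - 2*k - 2).
Verify: -15*k**4 - 34*k**3 - 30*k**2 - 17*k - 6 matches t_k.
Telescoping: Σ = s_(10) − s_(2) = -308220 − (-108) = -308112.

Σ = -308112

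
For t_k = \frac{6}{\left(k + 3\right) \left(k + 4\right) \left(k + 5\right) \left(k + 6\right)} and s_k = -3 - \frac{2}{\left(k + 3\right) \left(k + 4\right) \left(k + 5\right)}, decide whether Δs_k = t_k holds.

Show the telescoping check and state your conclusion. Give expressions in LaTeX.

s_(k+1) = -3 - 2/((k + 4)*(k + 5)*(k + 6))
s_(k+1) − s_k = 6/((k + 3)*(k + 4)*(k + 5)*(k + 6))
(s_(k+1) − s_k) − t_k = 0

Valid: the claim telescopes to t_k.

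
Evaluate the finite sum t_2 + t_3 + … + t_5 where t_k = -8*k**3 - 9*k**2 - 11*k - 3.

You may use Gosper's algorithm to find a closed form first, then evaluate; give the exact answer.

Ratio r(k) = (8*k**3 + 33*k**2 + 53*k + 31)/(8*k**3 + 9*k**2 + 11*k + 3).
So A=1 and B=1, with C=k**3 + 9*k**2/8 + 11*k/8 + 3/8.
Need (1)·f(k+1) − (1)·f(k) = k**3 + 9*k**2/8 + 11*k/8 + 3/8.
From deg A=0, deg B=0, deg C=3: d=4.
Match coefficients ⇒ f(k) = k*(2*k**3 - k**2 + 3*k - 1)/8.
So s_k = (B(k−1)f/C)·t_k = (k*(2*k**3 - k**2 + 3*k - 1)/(8*k**3 + 9*k**2 + 11*k + 3))·t_k = k*(-2*k**3 + k**2 - 3*k + 1).
Verify: -8*k**3 - 9*k**2 - 11*k - 3 matches t_k.
Sum = s_(6) − s_(2); s_(6) = -2478, s_(2) = -34 ⇒ -2444.

Σ = -2444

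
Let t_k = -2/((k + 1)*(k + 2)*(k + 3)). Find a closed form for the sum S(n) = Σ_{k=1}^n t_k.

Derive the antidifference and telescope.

S(n) = n*(-n - 5)/(6*(n**2 + 5*n + 6))

The ratio is (k + 1)/(k + 4).
Normal form (A,B,C) = (k + 1, k + 4, 1).
f must satisfy (k + 1)·f(k+1) − (k + 3)·f(k) = 1.
From deg A=1, deg B=1, deg C=0: d=2.
Match coefficients ⇒ f(k) = k*(k + 3)/4.
Get s_k = R·t_k = k*(-k - 3)/(2*(k + 1)*(k + 2)) with R(k) = B(k−1)f(k)/C(k) = k*(k + 3)**2/4.
Verify: -2/(k**3 + 6*k**2 + 11*k + 6) matches t_k.
Evaluate: s_(n+1) = (-n**2 - 5*n - 4)/(2*(n**2 + 5*n + 6)); subtract s_(1) = -1/3 ⇒ S(n) = n*(-n - 5)/(6*(n**2 + 5*n + 6)).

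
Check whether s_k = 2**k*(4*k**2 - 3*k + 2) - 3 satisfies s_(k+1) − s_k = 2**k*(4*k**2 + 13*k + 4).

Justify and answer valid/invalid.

s_(k+1) = 2**(k + 1)*(-3*k + 4*(k + 1)**2 - 1) - 3
s_(k+1) − s_k = 2**k*(4*k**2 + 13*k + 4)
(s_(k+1) − s_k) − t_k = 0

Valid — Δs_k = t_k.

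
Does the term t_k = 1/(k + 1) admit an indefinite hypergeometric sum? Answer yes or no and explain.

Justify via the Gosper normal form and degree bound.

r(k) = (k + 1)/(k + 2) after simplifying.
Factor: A=k + 1; B=k + 2; C=1.
Set up (k + 1)·f(k+1) − (k + 1)·f(k) − (1) = 0.
d = 0 from the (1,1,0) case.
Put f(k) = c0: A·f(k+1) − B(k−1)·f(k) − C = -1; need -1 = 0 — inconsistent ⇒ no f, not summable.

No. Not Gosper-summable.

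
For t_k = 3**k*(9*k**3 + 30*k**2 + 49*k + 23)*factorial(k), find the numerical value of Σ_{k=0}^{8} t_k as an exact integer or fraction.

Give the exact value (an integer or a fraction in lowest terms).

Σ = 1892780265596

Step 1: r(k) = 3*(9*k**4 + 66*k**3 + 193*k**2 + 247*k + 111)/(9*k**3 + 30*k**2 + 49*k + 23).
Gosper form: A/B · C(k+1)/C(k) with A=3*k + 3, B=1, C=k**3 + 10*k**2/3 + 49*k/9 + 23/9.
Need (3*k + 3)·f(k+1) − (1)·f(k) = k**3 + 10*k**2/3 + 49*k/9 + 23/9.
Bound: deg f ≤ 2.
Solve for f: f(k) = (3*k**2 + 2*k + 4)/9 (degree 2 ≤ 2).
Certificate R = B(k−1)f/C = (3*k**2 + 2*k + 4)/(9*k**3 + 30*k**2 + 49*k + 23) gives s_k = 3**k*(3*k**2 + 2*k + 4)*factorial(k).
Check: Δs_k = 3**k*(9*k**3 + 30*k**2 + 49*k + 23)*factorial(k). ✓
Sum = s_(9) − s_(0); s_(9) = 1892780265600, s_(0) = 4 ⇒ 1892780265596.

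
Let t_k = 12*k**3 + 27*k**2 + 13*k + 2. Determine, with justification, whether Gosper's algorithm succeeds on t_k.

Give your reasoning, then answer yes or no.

Yes. s_k = k**2*(3*k**2 + 3*k - 4).

The ratio is (12*k**3 + 63*k**2 + 103*k + 54)/(12*k**3 + 27*k**2 + 13*k + 2).
So A=1 and B=1, with C=k**3 + 9*k**2/4 + 13*k/12 + 1/6.
Key eq: (1)·f(k+1) = (1)·f(k) + (k**3 + 9*k**2/4 + 13*k/12 + 1/6).
deg f ≤ 4 (via 0,0,3).
Solve for f: f(k) = k**2*(3*k**2 + 3*k - 4)/12 (degree 4 ≤ 4).
Certificate R = B(k−1)f/C = k**2*(3*k**2 + 3*k - 4)/(12*k**3 + 27*k**2 + 13*k + 2) gives s_k = k**2*(3*k**2 + 3*k - 4).
Verify: 12*k**3 + 27*k**2 + 13*k + 2 matches t_k.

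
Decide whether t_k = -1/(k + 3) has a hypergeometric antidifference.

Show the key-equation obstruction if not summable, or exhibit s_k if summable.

No — t_k has no hypergeometric antidifference.

t_(k+1)/t_k = (k + 3)/(k + 4).
Gosper form: A/B · C(k+1)/C(k) with A=k + 3, B=k + 4, C=1.
Key eq: (k + 3)·f(k+1) = (k + 3)·f(k) + (1).
Bound: deg f ≤ 0.
Write f(k) = c0. Then LHS − RHS = -1, requiring -1 = 0: contradictory. No certificate.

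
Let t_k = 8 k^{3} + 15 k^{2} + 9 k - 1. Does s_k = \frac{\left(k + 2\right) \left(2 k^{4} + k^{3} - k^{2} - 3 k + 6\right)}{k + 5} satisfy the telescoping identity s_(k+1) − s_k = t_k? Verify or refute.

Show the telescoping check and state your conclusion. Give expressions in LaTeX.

Invalid: residual \frac{3 \left(- 6 k^{4} - 54 k^{3} - 85 k^{2} - 47 k + 11\right)}{k^{2} + 11 k + 30} ≠ 0.

s_(k+1) = (k + 3)*(-3*k + 2*(k + 1)**4 + (k + 1)**3 - (k + 1)**2 + 3)/(k + 6)
s_(k+1) − s_k = (8*k**5 + 85*k**4 + 252*k**3 + 293*k**2 + 118*k + 3)/(k**2 + 11*k + 30)
(s_(k+1) − s_k) − t_k = 3*(-6*k**4 - 54*k**3 - 85*k**2 - 47*k + 11)/(k**2 + 11*k + 30)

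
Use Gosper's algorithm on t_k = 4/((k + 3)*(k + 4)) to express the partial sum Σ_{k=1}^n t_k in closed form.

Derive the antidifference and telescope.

Ratio r(k) = (k + 3)/(k + 5).
Factor: A=k + 3; B=k + 5; C=1.
Set up (k + 3)·f(k+1) − (k + 4)·f(k) − (1) = 0.
d = 1 from the (1,1,0) case.
Solving with deg f ≤ 1: f(k) = k/3.
R(k) = B(k−1)·f(k)/C(k) = k*(k + 4)/3; s_k = R·t_k = 4*k/(3*(k + 3)).
Δs = 4/(k**2 + 7*k + 12), as required.
Σ_(k=1)^n t_k = s_(n+1) − s_(1) = (4*(n + 1)/(3*(n + 4))) − (1/3), i.e. n/(n + 4).

S(n) = n/(n + 4)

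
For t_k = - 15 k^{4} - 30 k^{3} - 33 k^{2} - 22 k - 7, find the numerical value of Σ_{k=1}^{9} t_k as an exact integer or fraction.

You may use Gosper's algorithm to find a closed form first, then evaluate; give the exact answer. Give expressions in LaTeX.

Σ = -301203

Step 1: r(k) = (15*k**4 + 90*k**3 + 213*k**2 + 238*k + 107)/(15*k**4 + 30*k**3 + 33*k**2 + 22*k + 7).
Gosper form: A/B · C(k+1)/C(k) with A=1, B=1, C=k**4 + 2*k**3 + 11*k**2/5 + 22*k/15 + 7/15.
Solve (1)·f(k+1) − (1)·f(k) = k**4 + 2*k**3 + 11*k**2/5 + 22*k/15 + 7/15.
Bound: deg f ≤ 5.
A polynomial solution: f(k) = k*(k**2 - k + 1)*(3*k**2 + 3*k + 1)/15.
So s_k = (B(k−1)f/C)·t_k = (k*(k**2 - k + 1)*(3*k**2 + 3*k + 1)/(15*k**4 + 30*k**3 + 33*k**2 + 22*k + 7))·t_k = k*(-3*k**4 - k**2 - 2*k - 1).
Δs = -15*k**4 - 30*k**3 - 33*k**2 - 22*k - 7, as required.
Sum = s_(10) − s_(1); s_(10) = -301210, s_(1) = -7 ⇒ -301203.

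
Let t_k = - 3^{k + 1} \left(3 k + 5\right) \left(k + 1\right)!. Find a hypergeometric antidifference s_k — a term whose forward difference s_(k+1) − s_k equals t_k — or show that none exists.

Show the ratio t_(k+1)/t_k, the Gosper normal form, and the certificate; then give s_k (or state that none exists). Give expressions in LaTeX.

r(k) = 3*(k + 2)*(3*k + 8)/(3*k + 5) after simplifying.
So A=3*k + 6 and B=1, with C=k + 5/3.
Solve (3*k + 6)·f(k+1) − (1)·f(k) = k + 5/3.
deg f ≤ 0 (via 1,0,1).
Solve for f: f(k) = 1/3 (degree 0 ≤ 0).
R(k) = B(k−1)·f(k)/C(k) = 1/(3*k + 5); s_k = R·t_k = -3**(k + 1)*factorial(k + 1).
s_(k+1) − s_k = -3**(k + 1)*(3*k + 5)*factorial(k + 1) = t_k.

s_k = - 3^{k + 1} \left(k + 1\right)!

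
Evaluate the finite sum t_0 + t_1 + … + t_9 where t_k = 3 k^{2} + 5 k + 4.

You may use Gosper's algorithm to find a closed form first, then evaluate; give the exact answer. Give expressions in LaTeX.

Compute t_(k+1)/t_k: get (3*k**2 + 11*k + 12)/(3*k**2 + 5*k + 4).
A = 1, B = 1, C = k**2 + 5*k/3 + 4/3.
Need (1)·f(k+1) − (1)·f(k) = k**2 + 5*k/3 + 4/3.
Degrees (0,0,2) ⇒ d ≤ 3.
Solving with deg f ≤ 3: f(k) = k*(k**2 + k + 2)/3.
Certificate R = B(k−1)f/C = k*(k**2 + k + 2)/(3*k**2 + 5*k + 4) gives s_k = k*(k**2 + k + 2).
Δs = 3*k**2 + 5*k + 4, as required.
Telescoping: Σ = s_(10) − s_(0) = 1120 − (0) = 1120.

Σ = 1120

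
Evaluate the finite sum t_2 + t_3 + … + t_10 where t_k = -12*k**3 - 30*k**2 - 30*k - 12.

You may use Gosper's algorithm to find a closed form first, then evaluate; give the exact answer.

Σ = -49536

The ratio is (2*k**3 + 11*k**2 + 21*k + 14)/(2*k**3 + 5*k**2 + 5*k + 2).
Take A(k)=1, B(k)=1, C(k)=k**3 + 5*k**2/2 + 5*k/2 + 1.
Set up (1)·f(k+1) − (1)·f(k) − (k**3 + 5*k**2/2 + 5*k/2 + 1) = 0.
Bound: deg f ≤ 4.
Solve for f: f(k) = k*(k + 1)*(3*k**2 + k + 2)/12 (degree 4 ≤ 4).
R(k) = B(k−1)·f(k)/C(k) = k*(3*k**2 + k + 2)/(6*(2*k**2 + 3*k + 2)); s_k = R·t_k = k*(-3*k**3 - 4*k**2 - 3*k - 2).
Δs = -12*k**3 - 30*k**2 - 30*k - 12, as required.
Evaluate s at k=11 and k=2: -49632 and -96; difference -49536.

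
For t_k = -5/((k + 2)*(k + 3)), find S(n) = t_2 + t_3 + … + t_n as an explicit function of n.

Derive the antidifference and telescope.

S(n) = 5*(1 - n)/(4*(n + 3))

The ratio is (k + 2)/(k + 4).
Take A(k)=k + 2, B(k)=k + 4, C(k)=1.
Solve (k + 2)·f(k+1) − (k + 3)·f(k) = 1.
Bound: deg f ≤ 1.
Coefficient equations give f(k) = k/2.
R(k) = B(k−1)·f(k)/C(k) = k*(k + 3)/2; s_k = R·t_k = -5*k/(2*k + 4).
Check: Δs_k = -5/(k**2 + 5*k + 6). ✓
Σ_(k=2)^n t_k = s_(n+1) − s_(2) = (5*(-n - 1)/(2*(n + 3))) − (-5/4), i.e. 5*(1 - n)/(4*(n + 3)).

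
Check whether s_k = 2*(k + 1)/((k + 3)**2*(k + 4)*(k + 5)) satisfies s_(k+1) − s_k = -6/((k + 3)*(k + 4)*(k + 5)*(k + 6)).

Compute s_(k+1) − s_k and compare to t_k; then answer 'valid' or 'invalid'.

Invalid: residual 4*(4*k + 15)/(k**6 + 25*k**5 + 257*k**4 + 1391*k**3 + 4182*k**2 + 6624*k + 4320) ≠ 0.

s_(k+1) = 2*(k + 2)/((k + 4)**2*(k + 5)*(k + 6))
s_(k+1) − s_k = 2*(-(k + 1)*(k + 4)*(k + 6) + (k + 2)*(k + 3)**2)/((k + 3)**2*(k + 4)**2*(k + 5)*(k + 6))
(s_(k+1) − s_k) − t_k = 4*(4*k + 15)/(k**6 + 25*k**5 + 257*k**4 + 1391*k**3 + 4182*k**2 + 6624*k + 4320)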